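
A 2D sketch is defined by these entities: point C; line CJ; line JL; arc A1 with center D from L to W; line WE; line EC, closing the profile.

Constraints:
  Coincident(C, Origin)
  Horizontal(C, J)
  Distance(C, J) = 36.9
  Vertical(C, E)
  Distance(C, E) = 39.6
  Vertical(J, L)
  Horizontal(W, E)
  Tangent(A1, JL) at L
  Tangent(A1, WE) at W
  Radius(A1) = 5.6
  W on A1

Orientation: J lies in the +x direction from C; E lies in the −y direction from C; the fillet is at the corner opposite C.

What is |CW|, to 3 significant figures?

50.5

C is at the origin; CJ is horizontal with |CJ| = 36.9 and J on the +x side, so J = (36.9, 0.00). CE is vertical with |CE| = 39.6 and E on the −y side, so E = (0.00, -39.6). The virtual corner opposite C is at (36.9, -39.6). A1 meets JL tangentially, so DL is at right angles to JL and the tangent condition forces DW to be normal to WE, with radius 5.6, so the center D sits 5.6 in from both sides at D = (31.3, -34.0). That places the tangent points at L = (36.9, -34.0) on JL and W = (31.3, -39.6) on WE. Then |CW| = |W − C| = 50.5.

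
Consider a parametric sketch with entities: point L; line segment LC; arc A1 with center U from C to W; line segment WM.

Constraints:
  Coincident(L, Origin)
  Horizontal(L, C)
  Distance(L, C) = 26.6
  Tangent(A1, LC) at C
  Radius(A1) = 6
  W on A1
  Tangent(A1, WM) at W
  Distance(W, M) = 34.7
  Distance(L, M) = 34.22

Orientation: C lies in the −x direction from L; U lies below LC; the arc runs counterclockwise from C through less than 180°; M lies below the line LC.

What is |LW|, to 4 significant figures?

32.37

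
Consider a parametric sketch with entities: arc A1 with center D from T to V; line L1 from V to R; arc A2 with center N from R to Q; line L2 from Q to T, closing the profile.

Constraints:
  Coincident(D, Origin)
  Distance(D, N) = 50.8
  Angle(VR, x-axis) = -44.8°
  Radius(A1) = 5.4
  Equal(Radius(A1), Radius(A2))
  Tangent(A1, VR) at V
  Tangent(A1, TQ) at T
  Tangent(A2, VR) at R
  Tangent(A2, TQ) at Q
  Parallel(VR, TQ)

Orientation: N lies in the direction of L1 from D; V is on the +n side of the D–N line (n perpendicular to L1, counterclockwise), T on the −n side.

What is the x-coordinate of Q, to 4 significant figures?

32.24

The slot axis is L1's direction at -44.8°, so u = (cos -44.8°, sin -44.8°) = (0.7096, -0.7046) and n = (−sin -44.8°, cos -44.8°) = (0.7046, 0.7096). D is at the origin and N lies 50.8 along u from D, so N = 50.8·u = (36.05, -35.80). Tangency of A1 to both parallel lines with radius 5.4 puts V and T at D ± 5.4·n: V = (3.805, 3.832), T = (-3.805, -3.832). Equal radii place R and Q the same way about N: R = N + 5.4·n = (39.85, -31.96), Q = N − 5.4·n = (32.24, -39.63). So Q.x = 32.24.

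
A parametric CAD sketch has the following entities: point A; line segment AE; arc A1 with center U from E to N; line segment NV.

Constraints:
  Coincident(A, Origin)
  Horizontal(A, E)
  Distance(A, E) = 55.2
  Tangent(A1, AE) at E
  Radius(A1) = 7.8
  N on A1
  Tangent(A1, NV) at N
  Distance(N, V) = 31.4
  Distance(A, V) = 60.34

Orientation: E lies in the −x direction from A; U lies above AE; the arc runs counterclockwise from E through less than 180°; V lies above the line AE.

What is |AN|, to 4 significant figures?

47.99

Checks: |UN| = 7.800 ✓; ∠(UN, NV) = 90.00° ✓; |NV| = 31.40 ✓; |AV| = 60.34 ✓.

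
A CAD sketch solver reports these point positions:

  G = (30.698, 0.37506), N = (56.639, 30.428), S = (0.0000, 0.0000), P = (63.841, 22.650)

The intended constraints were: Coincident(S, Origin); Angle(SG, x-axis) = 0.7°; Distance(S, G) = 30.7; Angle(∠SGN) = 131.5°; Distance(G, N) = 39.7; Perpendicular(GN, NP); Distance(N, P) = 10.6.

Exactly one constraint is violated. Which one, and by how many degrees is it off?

Perpendicular(GN, NP) — off by 6.40°.

S = (0.00, 0.00) ✓; SG at 0.7000° ✓; |SG| = 30.70 ✓; ∠SGN = 131.5° ✓; |GN| = 39.70 ✓; ∠(GN, NP) = 96.40° ✗; |NP| = 10.60 ✓.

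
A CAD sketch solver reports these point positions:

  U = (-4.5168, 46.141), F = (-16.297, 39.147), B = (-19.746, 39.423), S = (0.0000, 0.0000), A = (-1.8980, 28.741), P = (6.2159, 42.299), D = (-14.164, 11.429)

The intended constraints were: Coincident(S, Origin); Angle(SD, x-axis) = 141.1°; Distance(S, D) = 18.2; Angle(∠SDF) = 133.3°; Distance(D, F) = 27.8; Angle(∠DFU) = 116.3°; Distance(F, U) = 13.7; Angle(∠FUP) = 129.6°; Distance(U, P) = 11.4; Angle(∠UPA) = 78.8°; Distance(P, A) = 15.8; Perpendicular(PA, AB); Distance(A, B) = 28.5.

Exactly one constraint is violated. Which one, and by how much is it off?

Distance(A, B) = 28.5 — off by 7.70.

S = (0.00, 0.00) ✓; SD at 141.1° ✓; |SD| = 18.20 ✓; ∠SDF = 133.3° ✓; |DF| = 27.80 ✓; ∠DFU = 116.3° ✓; |FU| = 13.70 ✓; ∠FUP = 129.6° ✓; |UP| = 11.40 ✓; ∠UPA = 78.80° ✓; |PA| = 15.80 ✓; ∠(PA, AB) = 90.00° ✓; |AB| = 20.80 ✗.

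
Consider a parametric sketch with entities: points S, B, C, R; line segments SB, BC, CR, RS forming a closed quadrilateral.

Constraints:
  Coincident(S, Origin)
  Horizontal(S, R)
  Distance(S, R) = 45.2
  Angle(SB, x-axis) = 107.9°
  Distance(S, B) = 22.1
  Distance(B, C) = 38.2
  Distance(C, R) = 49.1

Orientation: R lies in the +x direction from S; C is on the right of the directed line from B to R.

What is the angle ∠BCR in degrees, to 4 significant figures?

78.86°

Checks: S = (0.00, 0.00) ✓; |BC| = 38.20 ✓; |CR| = 49.10 ✓.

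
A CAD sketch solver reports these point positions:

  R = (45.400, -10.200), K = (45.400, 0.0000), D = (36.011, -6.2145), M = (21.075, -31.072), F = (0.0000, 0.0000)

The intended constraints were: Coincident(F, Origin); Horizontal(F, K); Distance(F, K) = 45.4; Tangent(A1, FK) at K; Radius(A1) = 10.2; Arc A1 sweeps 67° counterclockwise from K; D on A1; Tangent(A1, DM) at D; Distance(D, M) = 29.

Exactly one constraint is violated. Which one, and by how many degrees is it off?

Tangent(A1, DM) at D — off by 8.00°.

F = (0.00, 0.00) ✓; F.y = 0.00, K.y = 0.00 ✓; |FK| = 45.40 ✓; ∠(RK, KF) = 90.00° ✓; |RK| = 10.20 ✓; bearing(R→D) − bearing(R→K) = 67.00° ✓; |RD| = 10.20 ✓; ∠(RD, DM) = 98.00° ✗; |DM| = 29.00 ✓.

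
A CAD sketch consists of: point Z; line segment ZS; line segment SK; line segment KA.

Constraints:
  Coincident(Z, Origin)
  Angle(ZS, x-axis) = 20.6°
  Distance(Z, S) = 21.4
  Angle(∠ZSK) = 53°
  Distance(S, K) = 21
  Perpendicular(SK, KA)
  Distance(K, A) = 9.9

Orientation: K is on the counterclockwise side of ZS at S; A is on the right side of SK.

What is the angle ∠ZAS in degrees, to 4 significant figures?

48.01°

Z is at the origin; ZS runs at 20.6° with length 21.4, so S = 21.4·(cos 20.6°, sin 20.6°) = (20.03, 7.529). ∠ZSK = 53.0°, so SK runs at 20.6° + (180° − 53.0°) = 147.6° from the x-axis; with |SK| = 21.0, K = S + 21.0·(cos 147.6°, sin 147.6°) = (2.301, 18.78). SK ⟂ KA; with |KA| = 9.9 on the right of SK, A = K + 9.9·(0.5358, 0.8443) = (7.605, 27.14). Then cos ∠ZAS = AZ·AS / (|AZ||AS|), giving 48.01°.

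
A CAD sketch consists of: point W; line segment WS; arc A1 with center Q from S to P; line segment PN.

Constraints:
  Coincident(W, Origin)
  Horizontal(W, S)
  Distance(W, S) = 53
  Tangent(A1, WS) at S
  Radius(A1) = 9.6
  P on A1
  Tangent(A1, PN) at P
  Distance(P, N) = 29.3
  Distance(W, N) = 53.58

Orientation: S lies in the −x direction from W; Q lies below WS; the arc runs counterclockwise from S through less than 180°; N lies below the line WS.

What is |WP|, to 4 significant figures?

61.94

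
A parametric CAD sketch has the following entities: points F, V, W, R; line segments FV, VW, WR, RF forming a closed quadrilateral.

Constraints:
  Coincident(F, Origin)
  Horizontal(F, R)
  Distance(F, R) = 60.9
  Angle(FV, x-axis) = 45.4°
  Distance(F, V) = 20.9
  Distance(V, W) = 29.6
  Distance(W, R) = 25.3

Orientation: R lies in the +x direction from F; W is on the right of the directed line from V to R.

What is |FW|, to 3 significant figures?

36.6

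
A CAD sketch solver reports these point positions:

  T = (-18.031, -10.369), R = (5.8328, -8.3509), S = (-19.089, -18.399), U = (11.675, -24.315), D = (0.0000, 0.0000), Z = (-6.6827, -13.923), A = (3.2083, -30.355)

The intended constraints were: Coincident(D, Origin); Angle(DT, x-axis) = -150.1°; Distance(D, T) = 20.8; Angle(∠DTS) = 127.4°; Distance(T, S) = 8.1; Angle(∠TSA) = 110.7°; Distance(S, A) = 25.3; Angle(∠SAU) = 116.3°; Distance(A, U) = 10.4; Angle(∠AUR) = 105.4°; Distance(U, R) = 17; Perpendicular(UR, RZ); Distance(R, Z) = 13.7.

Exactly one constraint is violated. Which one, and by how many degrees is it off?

Perpendicular(UR, RZ) — off by 3.90°.

D = (0.00, 0.00) ✓; DT at -150.1° ✓; |DT| = 20.80 ✓; ∠DTS = 127.4° ✓; |TS| = 8.099 ✓; ∠TSA = 110.7° ✓; |SA| = 25.30 ✓; ∠SAU = 116.3° ✓; |AU| = 10.40 ✓; ∠AUR = 105.4° ✓; |UR| = 17.00 ✓; ∠(UR, RZ) = 93.90° ✗; |RZ| = 13.70 ✓.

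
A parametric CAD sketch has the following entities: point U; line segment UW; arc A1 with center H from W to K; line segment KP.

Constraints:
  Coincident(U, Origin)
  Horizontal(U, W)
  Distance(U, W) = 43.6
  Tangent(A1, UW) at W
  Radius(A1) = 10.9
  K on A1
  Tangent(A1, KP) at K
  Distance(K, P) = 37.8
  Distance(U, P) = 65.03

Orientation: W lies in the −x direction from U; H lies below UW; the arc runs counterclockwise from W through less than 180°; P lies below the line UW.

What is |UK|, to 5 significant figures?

55.804

U is at the origin; UW is horizontal with |UW| = 43.6 and W on the −x side, so W = (-43.600, 0.0000). A1 meets UW tangentially, so HW is at right angles to UW, so H = W + (0, -10.9) = (-43.600, -10.900). Since HK ⟂ KP (tangency), |HP| = √(10.9² + 37.8²) = 39.340 regardless of where K sits on A1. So P lies on both circle(U, 65.03) and circle(H, 39.340); the below-UW intersection is P = (-41.367, -50.177). K is the foot of the tangent from P: K = (-53.885, -14.510).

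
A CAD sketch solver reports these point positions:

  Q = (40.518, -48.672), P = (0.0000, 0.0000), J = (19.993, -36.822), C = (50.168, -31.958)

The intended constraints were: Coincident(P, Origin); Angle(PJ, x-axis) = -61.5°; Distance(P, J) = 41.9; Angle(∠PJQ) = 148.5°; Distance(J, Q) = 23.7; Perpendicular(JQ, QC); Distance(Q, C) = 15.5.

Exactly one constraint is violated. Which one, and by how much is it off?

Distance(Q, C) = 15.5 — off by 3.80.

P = (0.00, 0.00) ✓; PJ at -61.50° ✓; |PJ| = 41.90 ✓; ∠PJQ = 148.5° ✓; |JQ| = 23.70 ✓; ∠(JQ, QC) = 90.00° ✓; |QC| = 19.30 ✗.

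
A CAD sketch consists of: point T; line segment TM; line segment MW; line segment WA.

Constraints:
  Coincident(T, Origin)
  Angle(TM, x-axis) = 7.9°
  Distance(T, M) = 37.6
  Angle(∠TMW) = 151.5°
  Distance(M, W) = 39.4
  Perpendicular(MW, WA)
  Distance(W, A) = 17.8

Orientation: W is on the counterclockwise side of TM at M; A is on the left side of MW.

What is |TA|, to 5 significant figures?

72.444

T is at the origin; TM runs at 7.9° with length 37.6, so M = 37.6·(cos 7.9°, sin 7.9°) = (37.243, 5.1679). ∠TMW = 151.5°, so MW runs at 7.9° + (180° − 151.5°) = 36.400° from the x-axis; with |MW| = 39.4, W = M + 39.4·(cos 36.400°, sin 36.400°) = (68.956, 28.549). MW is perpendicular to WA; with |WA| = 17.8 on the left of MW, A = W + 17.8·(-0.59342, 0.80489) = (58.393, 42.876). Then |TA| = |A − T| = 72.444.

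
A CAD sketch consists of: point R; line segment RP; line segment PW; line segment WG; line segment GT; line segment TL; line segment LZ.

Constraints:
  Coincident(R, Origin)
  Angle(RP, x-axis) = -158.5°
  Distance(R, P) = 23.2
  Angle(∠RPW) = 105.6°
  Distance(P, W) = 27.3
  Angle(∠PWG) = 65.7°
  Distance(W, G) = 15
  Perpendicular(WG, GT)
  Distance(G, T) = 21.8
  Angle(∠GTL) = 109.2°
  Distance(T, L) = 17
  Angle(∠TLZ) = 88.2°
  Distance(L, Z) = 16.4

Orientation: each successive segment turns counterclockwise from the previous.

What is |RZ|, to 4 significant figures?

41.27

R is at the origin; RP runs at -158.5° with length 23.2, so P = (-21.59, -8.503). ∠RPW = 105.6° gives PW at -84.10° from the x-axis; with |PW| = 27.3, W = (-18.78, -35.66). ∠PWG = 65.7° gives WG at 30.20° from the x-axis; with |WG| = 15.0, G = (-5.815, -28.11). WG is perpendicular to GT, so GT runs at 120.2°; with |GT| = 21.8, T = (-16.78, -9.272). ∠GTL = 109.2° gives TL at -169.0° from the x-axis; with |TL| = 17.0, L = (-33.47, -12.52). ∠TLZ = 88.2° gives LZ at -77.20° from the x-axis; with |LZ| = 16.4, Z = (-29.84, -28.51). Then |RZ| = |Z − R| = 41.27.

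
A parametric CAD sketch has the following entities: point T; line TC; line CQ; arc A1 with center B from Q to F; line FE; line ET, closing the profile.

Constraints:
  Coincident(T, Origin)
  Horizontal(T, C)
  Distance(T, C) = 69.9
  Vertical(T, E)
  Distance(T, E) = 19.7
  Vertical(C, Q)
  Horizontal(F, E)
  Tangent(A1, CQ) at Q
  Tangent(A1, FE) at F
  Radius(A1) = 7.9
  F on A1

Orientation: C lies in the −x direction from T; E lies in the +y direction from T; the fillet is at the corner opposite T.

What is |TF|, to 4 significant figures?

65.05

The virtual corner opposite T is at (-69.90, 19.70). Tangency of A1 to CQ means the radius BQ is perpendicular to CQ and tangency of A1 to FE means the radius BF is perpendicular to FE, with radius 7.9, so the center B sits 7.9 in from both sides at B = (-62.00, 11.80). That places the tangent points at Q = (-69.90, 11.80) on CQ and F = (-62.00, 19.70) on FE. Then |TF| = |F − T| = 65.05.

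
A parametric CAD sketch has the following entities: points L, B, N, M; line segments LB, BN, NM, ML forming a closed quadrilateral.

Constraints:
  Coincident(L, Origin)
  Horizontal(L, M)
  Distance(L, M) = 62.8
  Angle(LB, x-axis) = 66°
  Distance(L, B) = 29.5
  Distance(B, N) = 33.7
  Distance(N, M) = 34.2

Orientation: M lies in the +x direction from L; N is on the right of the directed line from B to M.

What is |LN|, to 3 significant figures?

28.8

Checks: |BN| = 33.70 ✓; |NM| = 34.20 ✓.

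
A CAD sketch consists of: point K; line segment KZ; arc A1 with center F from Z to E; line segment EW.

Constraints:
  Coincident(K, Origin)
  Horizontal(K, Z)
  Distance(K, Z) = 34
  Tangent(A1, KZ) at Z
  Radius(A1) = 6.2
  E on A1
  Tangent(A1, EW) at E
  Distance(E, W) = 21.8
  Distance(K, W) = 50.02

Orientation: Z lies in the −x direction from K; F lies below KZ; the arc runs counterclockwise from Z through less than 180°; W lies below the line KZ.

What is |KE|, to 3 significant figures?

40.6

Checks: |FE| = 6.200 ✓; ∠(FE, EW) = 90.00° ✓; |EW| = 21.80 ✓; |KW| = 50.02 ✓.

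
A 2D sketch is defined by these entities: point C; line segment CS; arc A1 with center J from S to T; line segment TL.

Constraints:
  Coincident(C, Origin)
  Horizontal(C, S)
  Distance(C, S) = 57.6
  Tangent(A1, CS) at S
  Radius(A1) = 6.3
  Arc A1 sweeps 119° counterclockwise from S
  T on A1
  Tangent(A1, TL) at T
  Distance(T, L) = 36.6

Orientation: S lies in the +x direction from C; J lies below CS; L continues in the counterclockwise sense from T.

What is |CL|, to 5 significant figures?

81.166

On A1, S sits at bearing 90° from J; a 119° counterclockwise sweep puts T at bearing 209°, so T = J + 6.3·(cos 209°, sin 209°) = (52.090, -9.3543). Since A1 is tangent to TL there, JT ⟂ TL, so TL runs along (−sin 209°, cos 209°); with |TL| = 36.6, L = (69.834, -41.365). Then |CL| = |L − C| = 81.166.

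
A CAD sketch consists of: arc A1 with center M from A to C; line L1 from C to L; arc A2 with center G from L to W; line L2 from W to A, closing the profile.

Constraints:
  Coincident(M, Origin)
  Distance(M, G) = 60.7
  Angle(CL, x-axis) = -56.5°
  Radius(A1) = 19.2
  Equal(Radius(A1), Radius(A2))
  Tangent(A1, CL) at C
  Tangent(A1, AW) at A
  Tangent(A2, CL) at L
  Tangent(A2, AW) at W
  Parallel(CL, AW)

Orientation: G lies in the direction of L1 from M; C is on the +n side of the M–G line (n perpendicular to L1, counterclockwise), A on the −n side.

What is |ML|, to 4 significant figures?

63.66

The slot axis is L1's direction at -56.5°, so u = (cos -56.5°, sin -56.5°) = (0.5519, -0.8339) and n = (−sin -56.5°, cos -56.5°) = (0.8339, 0.5519). M is at the origin and G lies 60.7 along u from M, so G = 60.7·u = (33.50, -50.62). Tangency of A1 to both parallel lines with radius 19.2 puts C and A at M ± 19.2·n: C = (16.01, 10.60), A = (-16.01, -10.60). Equal radii place L and W the same way about G: L = G + 19.2·n = (49.51, -40.02), W = G − 19.2·n = (17.49, -61.21). Then |ML| = |L − M| = 63.66.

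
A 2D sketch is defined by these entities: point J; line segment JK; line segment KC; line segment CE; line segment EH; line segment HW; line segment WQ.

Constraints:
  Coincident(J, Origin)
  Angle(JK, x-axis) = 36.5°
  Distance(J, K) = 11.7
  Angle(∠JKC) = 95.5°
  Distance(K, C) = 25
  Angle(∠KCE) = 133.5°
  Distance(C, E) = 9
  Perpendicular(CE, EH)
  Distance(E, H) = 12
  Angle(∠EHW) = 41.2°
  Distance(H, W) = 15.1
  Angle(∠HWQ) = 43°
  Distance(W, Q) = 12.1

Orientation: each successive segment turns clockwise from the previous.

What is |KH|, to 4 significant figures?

26.92

∠KCE = 133.5° gives CE at -94.50° from the x-axis; with |CE| = 9.0, E = (25.43, -20.59). The perpendicularity gives EH at right angles to CE, so EH runs at 175.5°; with |EH| = 12.0, H = (13.46, -19.65). Then |KH| = |H − K| = 26.92.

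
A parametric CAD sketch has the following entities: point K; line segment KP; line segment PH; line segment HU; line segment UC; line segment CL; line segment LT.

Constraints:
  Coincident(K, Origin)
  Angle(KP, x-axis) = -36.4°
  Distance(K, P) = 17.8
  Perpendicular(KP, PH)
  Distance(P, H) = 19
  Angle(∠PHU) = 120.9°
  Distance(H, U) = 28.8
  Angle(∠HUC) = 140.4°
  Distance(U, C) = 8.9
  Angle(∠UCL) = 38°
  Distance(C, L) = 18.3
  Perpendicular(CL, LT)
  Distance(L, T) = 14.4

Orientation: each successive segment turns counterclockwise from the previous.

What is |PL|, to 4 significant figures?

29.32

K is at the origin; KP runs at -36.4° with length 17.8, so P = (14.33, -10.56). KP ⟂ PH, so PH runs at 53.60°; with |PH| = 19.0, H = (25.60, 4.730). ∠PHU = 120.9° gives HU at 112.7° from the x-axis; with |HU| = 28.8, U = (14.49, 31.30). ∠HUC = 140.4° gives UC at 152.3° from the x-axis; with |UC| = 8.9, C = (6.608, 35.44). ∠UCL = 38.0° gives CL at -65.70° from the x-axis; with |CL| = 18.3, L = (14.14, 18.76). Then |PL| = |L − P| = 29.32.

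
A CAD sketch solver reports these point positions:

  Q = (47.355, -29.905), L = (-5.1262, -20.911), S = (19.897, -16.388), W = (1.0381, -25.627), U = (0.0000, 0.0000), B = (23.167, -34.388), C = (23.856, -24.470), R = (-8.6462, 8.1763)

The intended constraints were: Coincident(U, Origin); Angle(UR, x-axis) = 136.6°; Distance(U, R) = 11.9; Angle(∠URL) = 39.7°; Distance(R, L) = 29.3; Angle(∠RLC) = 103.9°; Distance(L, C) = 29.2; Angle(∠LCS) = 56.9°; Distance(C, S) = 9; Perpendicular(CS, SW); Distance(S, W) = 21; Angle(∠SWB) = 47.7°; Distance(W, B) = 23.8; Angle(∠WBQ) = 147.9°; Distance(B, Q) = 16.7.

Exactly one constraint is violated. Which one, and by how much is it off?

Distance(B, Q) = 16.7 — off by 7.90.

U = (0.00, 0.00) ✓; UR at 136.6° ✓; |UR| = 11.90 ✓; ∠URL = 39.70° ✓; |RL| = 29.30 ✓; ∠RLC = 103.9° ✓; |LC| = 29.20 ✓; ∠LCS = 56.90° ✓; |CS| = 9.000 ✓; ∠(CS, SW) = 90.00° ✓; |SW| = 21.00 ✓; ∠SWB = 47.70° ✓; |WB| = 23.80 ✓; ∠WBQ = 147.9° ✓; |BQ| = 24.60 ✗.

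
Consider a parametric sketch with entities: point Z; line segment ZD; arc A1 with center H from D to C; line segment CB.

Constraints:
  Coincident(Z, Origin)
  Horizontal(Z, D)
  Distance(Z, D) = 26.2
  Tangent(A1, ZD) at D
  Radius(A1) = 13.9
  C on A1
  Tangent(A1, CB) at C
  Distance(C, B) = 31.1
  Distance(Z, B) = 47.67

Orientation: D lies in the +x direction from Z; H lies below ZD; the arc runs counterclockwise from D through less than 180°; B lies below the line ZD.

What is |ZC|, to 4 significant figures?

19.07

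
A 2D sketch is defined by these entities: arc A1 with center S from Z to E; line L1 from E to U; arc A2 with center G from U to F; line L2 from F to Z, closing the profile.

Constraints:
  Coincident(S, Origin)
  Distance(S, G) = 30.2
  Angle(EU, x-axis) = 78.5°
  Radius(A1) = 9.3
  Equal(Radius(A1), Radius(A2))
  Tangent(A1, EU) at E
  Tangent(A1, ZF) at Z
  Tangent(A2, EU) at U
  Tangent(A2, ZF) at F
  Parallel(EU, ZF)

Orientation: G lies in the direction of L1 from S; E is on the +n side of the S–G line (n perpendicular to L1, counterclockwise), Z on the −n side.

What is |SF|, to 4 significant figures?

31.60

The slot axis is L1's direction at 78.5°, so u = (cos 78.5°, sin 78.5°) = (0.1994, 0.9799) and n = (−sin 78.5°, cos 78.5°) = (-0.9799, 0.1994). S is at the origin and G lies 30.2 along u from S, so G = 30.2·u = (6.021, 29.59). Tangency of A1 to both parallel lines with radius 9.3 puts E and Z at S ± 9.3·n: E = (-9.113, 1.854), Z = (9.113, -1.854). Equal radii place U and F the same way about G: U = G + 9.3·n = (-3.092, 31.45), F = G − 9.3·n = (15.13, 27.74). Then |SF| = |F − S| = 31.60.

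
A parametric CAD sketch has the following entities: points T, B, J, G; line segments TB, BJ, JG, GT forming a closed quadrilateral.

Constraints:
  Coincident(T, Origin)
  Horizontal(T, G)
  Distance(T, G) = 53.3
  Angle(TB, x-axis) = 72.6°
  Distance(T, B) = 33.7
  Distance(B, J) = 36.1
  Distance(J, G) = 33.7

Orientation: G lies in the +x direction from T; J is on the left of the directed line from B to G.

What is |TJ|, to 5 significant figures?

56.714

T is at the origin; T and G share the same y with |TG| = 53.3 and G in +x, so G = (53.3, 0). TB runs at 72.6° with |TB| = 33.7, so B = (10.078, 32.158). J is determined by |BJ| = 36.1 and |JG| = 33.7 together: it lies at the intersection of circle(B, 36.1) and circle(G, 33.7). With |BG| = 53.873, the foot of the radical line on BG is 28.491 from B and the perpendicular offset is √(36.1² − 28.491²) = 22.169. Taking the left-of-BG solution: J = (46.169, 32.937).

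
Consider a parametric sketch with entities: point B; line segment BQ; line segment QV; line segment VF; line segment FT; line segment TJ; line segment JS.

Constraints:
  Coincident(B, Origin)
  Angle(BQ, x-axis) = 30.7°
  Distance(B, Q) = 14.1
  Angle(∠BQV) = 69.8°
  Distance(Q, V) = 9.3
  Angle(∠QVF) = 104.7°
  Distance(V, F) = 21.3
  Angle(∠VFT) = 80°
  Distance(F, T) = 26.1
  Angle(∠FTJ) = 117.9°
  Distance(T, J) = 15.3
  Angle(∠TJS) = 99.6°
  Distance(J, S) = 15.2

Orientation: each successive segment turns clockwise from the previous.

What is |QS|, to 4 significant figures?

8.298

B is at the origin; BQ runs at 30.7° with length 14.1, so Q = (12.12, 7.199). ∠BQV = 69.8° gives QV at -79.50° from the x-axis; with |QV| = 9.3, V = (13.82, -1.946). ∠QVF = 104.7° gives VF at -154.8° from the x-axis; with |VF| = 21.3, F = (-5.454, -11.01). ∠VFT = 80.0° gives FT at 105.2° from the x-axis; with |FT| = 26.1, T = (-12.30, 14.17). ∠FTJ = 117.9° gives TJ at 43.10° from the x-axis; with |TJ| = 15.3, J = (-1.126, 24.63). ∠TJS = 99.6° gives JS at -37.30° from the x-axis; with |JS| = 15.2, S = (10.97, 15.42). Then |QS| = |S − Q| = 8.298.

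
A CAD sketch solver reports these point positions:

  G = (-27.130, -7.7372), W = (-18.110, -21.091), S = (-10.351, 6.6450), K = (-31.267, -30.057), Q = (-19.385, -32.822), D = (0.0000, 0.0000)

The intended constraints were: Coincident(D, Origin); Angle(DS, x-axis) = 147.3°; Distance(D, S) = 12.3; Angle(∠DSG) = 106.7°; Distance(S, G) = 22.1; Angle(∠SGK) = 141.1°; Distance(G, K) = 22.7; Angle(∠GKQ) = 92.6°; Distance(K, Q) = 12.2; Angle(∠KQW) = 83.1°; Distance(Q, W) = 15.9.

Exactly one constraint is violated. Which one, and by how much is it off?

Distance(Q, W) = 15.9 — off by 4.10.

D = (0.00, 0.00) ✓; DS at 147.3° ✓; |DS| = 12.30 ✓; ∠DSG = 106.7° ✓; |SG| = 22.10 ✓; ∠SGK = 141.1° ✓; |GK| = 22.70 ✓; ∠GKQ = 92.60° ✓; |KQ| = 12.20 ✓; ∠KQW = 83.10° ✓; |QW| = 11.80 ✗.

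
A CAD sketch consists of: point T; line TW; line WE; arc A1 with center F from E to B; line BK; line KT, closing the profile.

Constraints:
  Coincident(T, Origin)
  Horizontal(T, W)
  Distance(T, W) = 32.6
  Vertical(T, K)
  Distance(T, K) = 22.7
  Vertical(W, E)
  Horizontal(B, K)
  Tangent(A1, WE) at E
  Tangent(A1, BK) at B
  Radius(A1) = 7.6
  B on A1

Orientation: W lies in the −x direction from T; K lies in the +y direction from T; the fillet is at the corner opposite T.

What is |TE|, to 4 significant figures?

35.93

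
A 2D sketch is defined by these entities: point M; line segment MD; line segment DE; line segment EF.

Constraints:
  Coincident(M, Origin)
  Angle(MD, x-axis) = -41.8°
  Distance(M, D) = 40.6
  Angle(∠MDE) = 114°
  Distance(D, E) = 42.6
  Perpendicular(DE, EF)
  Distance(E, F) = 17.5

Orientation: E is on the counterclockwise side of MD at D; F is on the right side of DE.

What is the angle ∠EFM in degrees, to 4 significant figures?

47.28°

M is at the origin; MD runs at -41.8° with length 40.6, so D = 40.6·(cos -41.8°, sin -41.8°) = (30.27, -27.06). ∠MDE = 114.0°, so DE runs at -41.8° + (180° − 114.0°) = 24.20° from the x-axis; with |DE| = 42.6, E = D + 42.6·(cos 24.20°, sin 24.20°) = (69.12, -9.598). DE is perpendicular to EF; with |EF| = 17.5 on the right of DE, F = E + 17.5·(0.4099, -0.9121) = (76.30, -25.56). Then cos ∠EFM = FE·FM / (|FE||FM|), giving 47.28°.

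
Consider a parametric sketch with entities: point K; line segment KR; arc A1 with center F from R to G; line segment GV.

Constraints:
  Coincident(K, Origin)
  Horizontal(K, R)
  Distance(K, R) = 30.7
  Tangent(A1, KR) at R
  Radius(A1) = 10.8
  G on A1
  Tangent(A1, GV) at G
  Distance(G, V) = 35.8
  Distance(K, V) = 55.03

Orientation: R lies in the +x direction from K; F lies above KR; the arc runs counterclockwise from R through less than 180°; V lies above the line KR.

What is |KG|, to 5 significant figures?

43.331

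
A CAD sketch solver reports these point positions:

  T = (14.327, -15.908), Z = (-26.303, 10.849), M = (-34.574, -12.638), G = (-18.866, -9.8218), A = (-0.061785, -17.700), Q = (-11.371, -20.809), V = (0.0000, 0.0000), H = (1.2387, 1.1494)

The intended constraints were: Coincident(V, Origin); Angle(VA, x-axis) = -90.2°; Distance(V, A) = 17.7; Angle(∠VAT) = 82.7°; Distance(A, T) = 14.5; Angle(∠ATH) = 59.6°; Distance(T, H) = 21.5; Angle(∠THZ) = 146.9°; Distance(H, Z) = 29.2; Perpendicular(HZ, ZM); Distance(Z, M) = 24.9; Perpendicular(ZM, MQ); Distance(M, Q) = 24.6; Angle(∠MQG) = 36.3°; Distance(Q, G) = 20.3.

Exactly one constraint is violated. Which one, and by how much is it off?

Distance(Q, G) = 20.3 — off by 7.00.

V = (0.00, 0.00) ✓; VA at -90.20° ✓; |VA| = 17.70 ✓; ∠VAT = 82.70° ✓; |AT| = 14.50 ✓; ∠ATH = 59.60° ✓; |TH| = 21.50 ✓; ∠THZ = 146.9° ✓; |HZ| = 29.20 ✓; ∠(HZ, ZM) = 90.00° ✓; |ZM| = 24.90 ✓; ∠(ZM, MQ) = 90.00° ✓; |MQ| = 24.60 ✓; ∠MQG = 36.30° ✓; |QG| = 13.30 ✗.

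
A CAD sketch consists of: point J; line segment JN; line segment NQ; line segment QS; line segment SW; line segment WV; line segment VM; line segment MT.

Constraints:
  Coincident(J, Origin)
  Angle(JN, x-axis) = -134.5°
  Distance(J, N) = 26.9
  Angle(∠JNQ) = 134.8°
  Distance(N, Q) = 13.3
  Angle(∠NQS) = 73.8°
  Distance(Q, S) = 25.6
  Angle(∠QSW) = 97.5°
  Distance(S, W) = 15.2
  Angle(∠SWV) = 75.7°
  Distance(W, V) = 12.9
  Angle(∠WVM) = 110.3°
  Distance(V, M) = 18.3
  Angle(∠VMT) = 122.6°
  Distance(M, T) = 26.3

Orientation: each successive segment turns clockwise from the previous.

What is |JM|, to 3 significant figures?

34.3

J is at the origin; JN runs at -134.5° with length 26.9, so N = (-18.9, -19.2). ∠JNQ = 134.8° gives NQ at -180° from the x-axis; with |NQ| = 13.3, Q = (-32.2, -19.3). ∠NQS = 73.8° gives QS at 74.1° from the x-axis; with |QS| = 25.6, S = (-25.1, 5.36). ∠QSW = 97.5° gives SW at -8.40° from the x-axis; with |SW| = 15.2, W = (-10.1, 3.14). ∠SWV = 75.7° gives WV at -113° from the x-axis; with |WV| = 12.9, V = (-15.1, -8.76). ∠WVM = 110.3° gives VM at 178° from the x-axis; with |VM| = 18.3, M = (-33.4, -7.99). Then |JM| = |M − J| = 34.3.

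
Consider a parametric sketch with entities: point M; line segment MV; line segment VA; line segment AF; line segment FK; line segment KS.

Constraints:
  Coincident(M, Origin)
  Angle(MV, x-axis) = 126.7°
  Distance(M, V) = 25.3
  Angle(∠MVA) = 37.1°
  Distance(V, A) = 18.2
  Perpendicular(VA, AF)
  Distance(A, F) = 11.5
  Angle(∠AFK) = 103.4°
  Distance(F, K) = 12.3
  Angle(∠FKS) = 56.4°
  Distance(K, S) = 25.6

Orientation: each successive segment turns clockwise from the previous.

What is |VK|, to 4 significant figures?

15.65

M is at the origin; MV runs at 126.7° with length 25.3, so V = (-15.12, 20.28). ∠MVA = 37.1° gives VA at -16.20° from the x-axis; with |VA| = 18.2, A = (2.357, 15.21). VA is perpendicular to AF, so AF runs at -106.2°; with |AF| = 11.5, F = (-0.8510, 4.164). ∠AFK = 103.4° gives FK at 177.2° from the x-axis; with |FK| = 12.3, K = (-13.14, 4.765). Then |VK| = |K − V| = 15.65.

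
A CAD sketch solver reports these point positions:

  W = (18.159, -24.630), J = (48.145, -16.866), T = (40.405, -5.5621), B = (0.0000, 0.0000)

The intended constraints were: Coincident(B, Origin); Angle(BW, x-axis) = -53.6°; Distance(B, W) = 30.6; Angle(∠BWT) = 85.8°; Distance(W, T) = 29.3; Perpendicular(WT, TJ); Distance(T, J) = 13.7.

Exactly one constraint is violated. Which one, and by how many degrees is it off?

Perpendicular(WT, TJ) — off by 6.20°.

B = (0.00, 0.00) ✓; BW at -53.60° ✓; |BW| = 30.60 ✓; ∠BWT = 85.80° ✓; |WT| = 29.30 ✓; ∠(WT, TJ) = 96.20° ✗; |TJ| = 13.70 ✓.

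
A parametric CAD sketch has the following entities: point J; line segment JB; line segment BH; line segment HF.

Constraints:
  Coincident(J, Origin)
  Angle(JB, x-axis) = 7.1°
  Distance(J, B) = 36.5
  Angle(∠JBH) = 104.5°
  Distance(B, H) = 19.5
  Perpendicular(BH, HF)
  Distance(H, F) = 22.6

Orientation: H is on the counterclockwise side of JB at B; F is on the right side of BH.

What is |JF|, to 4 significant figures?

64.63

∠JBH = 104.5°, so BH runs at 7.1° + (180° − 104.5°) = 82.60° from the x-axis; with |BH| = 19.5, H = B + 19.5·(cos 82.60°, sin 82.60°) = (38.73, 23.85). BH is perpendicular to HF; with |HF| = 22.6 on the right of BH, F = H + 22.6·(0.9917, -0.1288) = (61.14, 20.94). Then |JF| = |F − J| = 64.63.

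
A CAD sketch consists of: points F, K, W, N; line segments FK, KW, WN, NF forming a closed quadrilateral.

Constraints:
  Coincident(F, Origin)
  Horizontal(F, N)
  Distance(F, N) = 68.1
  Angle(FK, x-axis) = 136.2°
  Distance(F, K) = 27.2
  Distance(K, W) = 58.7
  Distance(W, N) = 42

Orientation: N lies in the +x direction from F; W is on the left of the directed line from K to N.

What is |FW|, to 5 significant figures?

48.132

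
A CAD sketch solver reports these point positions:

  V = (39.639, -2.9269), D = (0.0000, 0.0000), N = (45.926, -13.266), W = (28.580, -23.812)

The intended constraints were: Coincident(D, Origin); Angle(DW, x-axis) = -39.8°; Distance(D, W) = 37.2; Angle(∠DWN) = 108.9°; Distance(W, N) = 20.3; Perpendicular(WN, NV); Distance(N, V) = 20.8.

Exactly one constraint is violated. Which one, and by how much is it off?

Distance(N, V) = 20.8 — off by 8.70.

D = (0.00, 0.00) ✓; DW at -39.80° ✓; |DW| = 37.20 ✓; ∠DWN = 108.9° ✓; |WN| = 20.30 ✓; ∠(WN, NV) = 90.00° ✓; |NV| = 12.10 ✗.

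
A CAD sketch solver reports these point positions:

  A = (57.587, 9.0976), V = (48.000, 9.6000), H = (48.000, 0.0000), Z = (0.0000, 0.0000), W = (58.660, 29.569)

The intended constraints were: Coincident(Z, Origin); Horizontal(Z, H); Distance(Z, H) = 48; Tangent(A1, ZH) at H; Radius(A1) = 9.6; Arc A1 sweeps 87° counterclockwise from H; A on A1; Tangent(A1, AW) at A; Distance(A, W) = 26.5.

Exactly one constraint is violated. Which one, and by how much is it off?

Distance(A, W) = 26.5 — off by 6.00.

Z = (0.00, 0.00) ✓; Z.y = 0.00, H.y = 0.00 ✓; |ZH| = 48.00 ✓; ∠(VH, HZ) = 90.00° ✓; |VH| = 9.600 ✓; bearing(V→A) − bearing(V→H) = 87.00° ✓; |VA| = 9.600 ✓; ∠(VA, AW) = 90.00° ✓; |AW| = 20.50 ✗.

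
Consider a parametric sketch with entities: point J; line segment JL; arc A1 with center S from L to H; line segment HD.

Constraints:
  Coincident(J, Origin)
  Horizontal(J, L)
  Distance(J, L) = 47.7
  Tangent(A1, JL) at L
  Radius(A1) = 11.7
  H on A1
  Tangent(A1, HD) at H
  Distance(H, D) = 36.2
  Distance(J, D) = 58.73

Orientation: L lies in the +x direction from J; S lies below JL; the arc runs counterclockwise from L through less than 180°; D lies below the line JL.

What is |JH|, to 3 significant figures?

37.7

Checks: J.y = 0.00, L.y = 0.00 ✓; |JL| = 47.70 ✓; |SH| = 11.70 ✓; ∠(SH, HD) = 90.00° ✓; |HD| = 36.20 ✓; |JD| = 58.73 ✓.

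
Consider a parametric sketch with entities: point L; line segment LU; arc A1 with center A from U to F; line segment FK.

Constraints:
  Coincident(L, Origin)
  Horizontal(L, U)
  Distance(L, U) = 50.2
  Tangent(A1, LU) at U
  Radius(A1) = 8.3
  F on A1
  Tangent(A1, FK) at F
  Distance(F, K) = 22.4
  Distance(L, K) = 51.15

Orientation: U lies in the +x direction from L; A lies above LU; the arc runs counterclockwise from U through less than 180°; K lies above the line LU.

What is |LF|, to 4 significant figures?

58.00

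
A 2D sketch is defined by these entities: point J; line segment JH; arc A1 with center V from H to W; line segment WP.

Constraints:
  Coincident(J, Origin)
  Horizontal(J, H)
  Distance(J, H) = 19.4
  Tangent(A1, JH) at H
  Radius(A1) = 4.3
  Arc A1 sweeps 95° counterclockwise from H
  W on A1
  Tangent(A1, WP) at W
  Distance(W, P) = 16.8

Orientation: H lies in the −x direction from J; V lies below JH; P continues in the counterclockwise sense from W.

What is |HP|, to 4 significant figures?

21.60

On A1, H sits at bearing 90° from V; a 95° counterclockwise sweep puts W at bearing 185°, so W = V + 4.3·(cos 185°, sin 185°) = (-23.68, -4.675). Tangency of A1 to WP means the radius VW is perpendicular to WP, so WP runs along (−sin 185°, cos 185°); with |WP| = 16.8, P = (-22.22, -21.41). Then |HP| = |P − H| = 21.60.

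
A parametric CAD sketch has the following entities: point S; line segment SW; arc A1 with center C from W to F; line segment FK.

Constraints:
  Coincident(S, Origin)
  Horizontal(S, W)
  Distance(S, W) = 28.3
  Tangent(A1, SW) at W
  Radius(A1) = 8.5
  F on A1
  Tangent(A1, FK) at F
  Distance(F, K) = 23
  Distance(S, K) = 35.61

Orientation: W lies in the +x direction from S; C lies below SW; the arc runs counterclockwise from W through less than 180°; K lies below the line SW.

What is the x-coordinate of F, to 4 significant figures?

19.83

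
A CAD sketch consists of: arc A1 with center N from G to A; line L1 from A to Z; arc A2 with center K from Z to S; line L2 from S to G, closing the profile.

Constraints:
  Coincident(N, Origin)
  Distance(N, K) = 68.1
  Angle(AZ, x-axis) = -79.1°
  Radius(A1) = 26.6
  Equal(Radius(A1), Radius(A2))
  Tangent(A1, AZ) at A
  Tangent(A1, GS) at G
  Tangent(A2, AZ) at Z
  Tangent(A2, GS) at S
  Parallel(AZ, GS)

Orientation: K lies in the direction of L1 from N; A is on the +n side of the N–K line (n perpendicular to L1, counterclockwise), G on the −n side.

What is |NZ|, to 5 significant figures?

73.111

The slot axis is L1's direction at -79.1°, so u = (cos -79.1°, sin -79.1°) = (0.18910, -0.98196) and n = (−sin -79.1°, cos -79.1°) = (0.98196, 0.18910). N is at the origin and K lies 68.1 along u from N, so K = 68.1·u = (12.877, -66.871). Tangency of A1 to both parallel lines with radius 26.6 puts A and G at N ± 26.6·n: A = (26.120, 5.0299), G = (-26.120, -5.0299). Equal radii place Z and S the same way about K: Z = K + 26.6·n = (38.998, -61.841), S = K − 26.6·n = (-13.243, -71.901). Then |NZ| = |Z − N| = 73.111.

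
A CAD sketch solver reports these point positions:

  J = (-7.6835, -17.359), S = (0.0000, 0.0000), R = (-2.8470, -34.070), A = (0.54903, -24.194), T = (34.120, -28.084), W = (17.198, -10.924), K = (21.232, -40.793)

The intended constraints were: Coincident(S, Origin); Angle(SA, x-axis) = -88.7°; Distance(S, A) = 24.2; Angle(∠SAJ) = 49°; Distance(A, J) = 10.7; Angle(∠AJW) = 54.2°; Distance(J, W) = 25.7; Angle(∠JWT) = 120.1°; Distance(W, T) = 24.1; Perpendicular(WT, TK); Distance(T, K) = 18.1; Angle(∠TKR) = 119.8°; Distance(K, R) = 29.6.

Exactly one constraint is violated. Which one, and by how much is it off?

Distance(K, R) = 29.6 — off by 4.60.

S = (0.00, 0.00) ✓; SA at -88.70° ✓; |SA| = 24.20 ✓; ∠SAJ = 49.00° ✓; |AJ| = 10.70 ✓; ∠AJW = 54.20° ✓; |JW| = 25.70 ✓; ∠JWT = 120.1° ✓; |WT| = 24.10 ✓; ∠(WT, TK) = 90.00° ✓; |TK| = 18.10 ✓; ∠TKR = 119.8° ✓; |KR| = 25.00 ✗.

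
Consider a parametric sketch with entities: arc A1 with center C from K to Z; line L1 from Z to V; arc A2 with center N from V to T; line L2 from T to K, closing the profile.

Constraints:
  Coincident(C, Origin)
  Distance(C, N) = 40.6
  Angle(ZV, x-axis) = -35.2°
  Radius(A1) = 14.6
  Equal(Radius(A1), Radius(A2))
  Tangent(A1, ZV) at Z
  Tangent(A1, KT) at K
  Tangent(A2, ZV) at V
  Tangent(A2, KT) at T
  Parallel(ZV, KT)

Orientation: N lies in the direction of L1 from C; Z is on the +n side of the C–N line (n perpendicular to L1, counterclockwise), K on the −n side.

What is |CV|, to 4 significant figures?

43.15

The slot axis is L1's direction at -35.2°, so u = (cos -35.2°, sin -35.2°) = (0.8171, -0.5764) and n = (−sin -35.2°, cos -35.2°) = (0.5764, 0.8171). C is at the origin and N lies 40.6 along u from C, so N = 40.6·u = (33.18, -23.40). Tangency of A1 to both parallel lines with radius 14.6 puts Z and K at C ± 14.6·n: Z = (8.416, 11.93), K = (-8.416, -11.93). Equal radii place V and T the same way about N: V = N + 14.6·n = (41.59, -11.47), T = N − 14.6·n = (24.76, -35.33). Then |CV| = |V − C| = 43.15.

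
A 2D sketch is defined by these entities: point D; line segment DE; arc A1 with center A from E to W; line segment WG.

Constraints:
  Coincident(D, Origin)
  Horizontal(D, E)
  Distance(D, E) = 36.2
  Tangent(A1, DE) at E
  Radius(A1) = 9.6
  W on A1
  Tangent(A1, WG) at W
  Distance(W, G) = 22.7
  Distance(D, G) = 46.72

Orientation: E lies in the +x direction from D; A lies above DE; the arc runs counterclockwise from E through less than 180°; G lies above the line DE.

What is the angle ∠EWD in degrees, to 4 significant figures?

42.80°

D is at the origin; DE is horizontal with |DE| = 36.2 and E on the +x side, so E = (36.20, 0.000). Since A1 is tangent to DE there, AE ⟂ DE, so A = E + (0, 9.6) = (36.20, 9.600). Since AW ⟂ WG (tangency), |AG| = √(9.6² + 22.7²) = 24.65 regardless of where W sits on A1. So G lies on both circle(D, 46.72) and circle(A, 24.65); the above-DE intersection is G = (32.14, 33.91). W is the foot of the tangent from G: W = (44.30, 14.75).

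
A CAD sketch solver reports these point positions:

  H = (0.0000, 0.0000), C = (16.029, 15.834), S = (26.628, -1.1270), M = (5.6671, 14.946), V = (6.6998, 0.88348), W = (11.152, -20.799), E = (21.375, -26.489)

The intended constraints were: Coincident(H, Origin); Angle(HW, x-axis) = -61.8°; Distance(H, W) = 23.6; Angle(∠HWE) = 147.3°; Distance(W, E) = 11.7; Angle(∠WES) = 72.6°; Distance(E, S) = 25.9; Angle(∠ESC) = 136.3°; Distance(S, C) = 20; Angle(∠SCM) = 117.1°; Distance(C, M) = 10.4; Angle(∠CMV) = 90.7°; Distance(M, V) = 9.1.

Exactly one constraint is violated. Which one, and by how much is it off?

Distance(M, V) = 9.1 — off by 5.00.

H = (0.00, 0.00) ✓; HW at -61.80° ✓; |HW| = 23.60 ✓; ∠HWE = 147.3° ✓; |WE| = 11.70 ✓; ∠WES = 72.60° ✓; |ES| = 25.90 ✓; ∠ESC = 136.3° ✓; |SC| = 20.00 ✓; ∠SCM = 117.1° ✓; |CM| = 10.40 ✓; ∠CMV = 90.70° ✓; |MV| = 14.10 ✗.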